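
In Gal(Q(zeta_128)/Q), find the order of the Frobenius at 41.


The Frobenius at p in Gal(Q(zeta_n)/Q) = (Z/nZ)* is the class of p, so its order is ord_128(41), the smallest k >= 1 with 41^k = 1 mod 128.
n = 128 = 2^7, phi(128) = 64; the order divides phi(n).
Divisors of 64: 1, 2, 4, 8, 16, 32, 64
Repeated squaring mod 128: 41^1 = 41, 41^2 = 17, 41^4 = 33, 41^8 = 65, 41^16 = 1, 41^32 = 1, 41^64 = 1
Test divisors in increasing order:
  k=1: 41^1 = 41 mod 128
  k=2: 41^2 = 17 mod 128
  k=4: 41^4 = 33 mod 128
  k=8: 41^8 = 65 mod 128
  k=16: 41^16 = 1 mod 128  <- first divisor giving 1
Order = 16

16


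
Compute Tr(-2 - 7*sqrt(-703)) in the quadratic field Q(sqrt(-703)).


Tr(a + b*sqrt(d)) = (a + b*sqrt(d)) + (a - b*sqrt(d)) = 2a
= 2 * (-2)
= -4

-4


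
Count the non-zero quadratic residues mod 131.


For prime p, the number of non-zero quadratic residues is (p-1)/2.
= (131-1)/2
= 65

65


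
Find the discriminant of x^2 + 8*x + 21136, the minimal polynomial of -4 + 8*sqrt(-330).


The element -4 + 8*sqrt(-330) has minimal polynomial:
x^2 + 8*x + 21136
Discriminant = (8)^2 - 4*(21136)
= 64 - 84544
= -84480

-84480


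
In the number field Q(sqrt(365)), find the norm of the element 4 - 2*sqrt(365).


N(a + b*sqrt(d)) = a^2 - d*b^2
= (4)^2 - (365)*(-2)^2
= 16 - 1460
= -1444

-1444


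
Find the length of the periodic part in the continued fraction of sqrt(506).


Run the CF algorithm for sqrt(506).
a_0 = floor(sqrt(506)) = 22; set m_0=0, q_0=1.
Recurrence: m' = q*a - m,  q' = (d - m'^2)/q,  a' = floor((a_0 + m')/q').
  step 1: m=22, q=22, a=2
  step 2: m=22, q=1, a=44
a_2 = 2*a_0 = 44, so the period closes here.
sqrt(506) = [22; 2, 44]
Period length = 2

2


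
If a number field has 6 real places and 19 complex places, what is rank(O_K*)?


By Dirichlet's unit theorem:
rank = r1 + r2 - 1
= 6 + 19 - 1
= 24

24


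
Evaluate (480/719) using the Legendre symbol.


p = 719 is prime, so compute (480/719) with the reciprocity algorithm (Jacobi-symbol steps: pull out 2s via (2/n), flip via reciprocity, reduce):
  pull out 2: (2/719) = +1  (since 719 mod 8 = 7)
  pull out 2: (2/719) = +1  (since 719 mod 8 = 7)
  pull out 2: (2/719) = +1  (since 719 mod 8 = 7)
  pull out 2: (2/719) = +1  (since 719 mod 8 = 7)
  pull out 2: (2/719) = +1  (since 719 mod 8 = 7)
  reciprocity: (15/719) -> -(719/15)
  reduce: (14/15)
  pull out 2: (2/15) = +1  (since 15 mod 8 = 7)
  reciprocity: (7/15) -> -(15/7)
  reduce: (1/7)
  (1/7) = 1
Product of signs = 1
(480/719) = 1

1


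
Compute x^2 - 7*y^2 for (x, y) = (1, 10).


x^2 - d*y^2
= 1^2 - 7*10^2
= 1 - 700
= -699

-699


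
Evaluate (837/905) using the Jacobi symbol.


Compute (837/905) via quadratic reciprocity:
  reciprocity: (837/905) -> +(905/837)
  reduce: (68/837)
  pull out 2: (2/837) = -1  (since 837 mod 8 = 5)
  pull out 2: (2/837) = -1  (since 837 mod 8 = 5)
  reciprocity: (17/837) -> +(837/17)
  reduce: (4/17)
  pull out 2: (2/17) = +1  (since 17 mod 8 = 1)
  pull out 2: (2/17) = +1  (since 17 mod 8 = 1)
  (1/17) = 1
Product of signs = 1

1


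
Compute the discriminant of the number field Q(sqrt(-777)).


For K = Q(sqrt(d)) with d squarefree: disc(K) = d if d = 1 mod 4, and disc(K) = 4d if d = 2 or 3 mod 4.
Here d = -777, and d mod 4 = 3.
d = 3 mod 4, not 1 (O_K = Z[sqrt(d)]), so disc(K) = 4d = 4 * (-777) = -3108

-3108


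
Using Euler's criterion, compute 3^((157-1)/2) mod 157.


p = 157 is prime and the exponent is (p-1)/2 = 78, so by Euler's criterion 3^78 = (3/157) = +1 or -1 mod 157.
Compute by square-and-multiply:
  78 = 64 + 8 + 4 + 2 (binary 1001110)
  Repeated squaring mod 157: 3^1 = 3, 3^2 = 9, 3^4 = 81, 3^8 = 124, 3^16 = 147, 3^32 = 100, 3^64 = 109
  3^78 = 3^64 * 3^8 * 3^4 * 3^2 = 109 * 124 * 81 * 9 mod 157
    109 * 124 = 13516 = 14 mod 157
    14 * 81 = 1134 = 35 mod 157
    35 * 9 = 315 = 1 mod 157
  3^78 = 1 mod 157
Result 1: 3 is a quadratic residue mod 157.
3^78 mod 157 = 1

1


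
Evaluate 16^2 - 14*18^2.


x^2 - d*y^2
= 16^2 - 14*18^2
= 256 - 4536
= -4280

-4280


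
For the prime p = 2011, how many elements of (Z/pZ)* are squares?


For prime p, the number of non-zero quadratic residues is (p-1)/2.
= (2011-1)/2
= 1005

1005


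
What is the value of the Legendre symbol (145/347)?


p = 347 is prime, so compute (145/347) with the reciprocity algorithm (Jacobi-symbol steps: pull out 2s via (2/n), flip via reciprocity, reduce):
  reciprocity: (145/347) -> +(347/145)
  reduce: (57/145)
  reciprocity: (57/145) -> +(145/57)
  reduce: (31/57)
  reciprocity: (31/57) -> +(57/31)
  reduce: (26/31)
  pull out 2: (2/31) = +1  (since 31 mod 8 = 7)
  reciprocity: (13/31) -> +(31/13)
  reduce: (5/13)
  reciprocity: (5/13) -> +(13/5)
  reduce: (3/5)
  reciprocity: (3/5) -> +(5/3)
  reduce: (2/3)
  pull out 2: (2/3) = -1  (since 3 mod 8 = 3)
  (1/3) = 1
Product of signs = -1
(145/347) = -1

-1


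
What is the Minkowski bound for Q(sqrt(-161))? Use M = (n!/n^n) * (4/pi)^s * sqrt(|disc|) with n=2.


d = -161, d mod 4 = 3, so disc(K) = 4d = -644; |disc(K)| = 644
Imaginary quadratic field, so n = 2, s = r2 = 1, r1 = 0
M = (n!/n^n) * (4/pi)^s * sqrt(|disc(K)|) = (2!/2^2) * (4/pi)^1 * sqrt(644)
= 0.5 * 1.273240 * 25.377155
= 16.1556

16.1556


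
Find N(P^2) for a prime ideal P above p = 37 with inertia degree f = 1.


N(P^a) = p^(a*f)
= 37^(2*1)
= 37^2
= 1369

1369


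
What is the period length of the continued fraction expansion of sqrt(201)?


Run the CF algorithm for sqrt(201).
a_0 = floor(sqrt(201)) = 14; set m_0=0, q_0=1.
Recurrence: m' = q*a - m,  q' = (d - m'^2)/q,  a' = floor((a_0 + m')/q').
  step 1: m=14, q=5, a=5
  step 2: m=11, q=16, a=1
  step 3: m=5, q=11, a=1
  step 4: m=6, q=15, a=1
  step 5: m=9, q=8, a=2
  step 6: m=7, q=19, a=1
  step 7: m=12, q=3, a=8
  step 8: m=12, q=19, a=1
  step 9: m=7, q=8, a=2
  step 10: m=9, q=15, a=1
  step 11: m=6, q=11, a=1
  step 12: m=5, q=16, a=1
  step 13: m=11, q=5, a=5
  step 14: m=14, q=1, a=28
a_14 = 2*a_0 = 28, so the period closes here.
sqrt(201) = [14; 5, 1, 1, 1, 2, 1, 8, 1, 2, 1, 1, 1, 5, 28]
Period length = 14

14


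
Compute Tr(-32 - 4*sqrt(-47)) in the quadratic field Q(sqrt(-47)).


Tr(a + b*sqrt(d)) = (a + b*sqrt(d)) + (a - b*sqrt(d)) = 2a
= 2 * (-32)
= -64

-64


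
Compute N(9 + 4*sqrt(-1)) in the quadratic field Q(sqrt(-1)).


N(a + b*sqrt(d)) = a^2 - d*b^2
= (9)^2 - (-1)*(4)^2
= 81 + 16
= 97

97


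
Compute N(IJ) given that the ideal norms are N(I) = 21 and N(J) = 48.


N(IJ) = N(I) * N(J)
= 21 * 48
= 1008

1008


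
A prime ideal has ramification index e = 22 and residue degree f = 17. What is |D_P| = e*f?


|D_P| = e * f
= 22 * 17
= 374

374


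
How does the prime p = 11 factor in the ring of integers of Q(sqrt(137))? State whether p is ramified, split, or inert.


K = Q(sqrt(137)). Since d mod 4 = 1, disc(K) = 137.
Check p | disc: 137 mod 11 = 5.
p does not divide disc. Compute Legendre symbol (d/p):
5^((11-1)/2) mod 11 = 1
(d/p) = 1, so p splits: (p) = P*P' with e=1, f=1, g=2.
Therefore p is split.

split


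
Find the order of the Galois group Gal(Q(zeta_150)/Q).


|Gal(Q(zeta_150)/Q)| = phi(150)
= 40

40


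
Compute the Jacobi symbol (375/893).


Compute (375/893) via quadratic reciprocity:
  reciprocity: (375/893) -> +(893/375)
  reduce: (143/375)
  reciprocity: (143/375) -> -(375/143)
  reduce: (89/143)
  reciprocity: (89/143) -> +(143/89)
  reduce: (54/89)
  pull out 2: (2/89) = +1  (since 89 mod 8 = 1)
  reciprocity: (27/89) -> +(89/27)
  reduce: (8/27)
  pull out 2: (2/27) = -1  (since 27 mod 8 = 3)
  pull out 2: (2/27) = -1  (since 27 mod 8 = 3)
  pull out 2: (2/27) = -1  (since 27 mod 8 = 3)
  (1/27) = 1
Product of signs = 1

1


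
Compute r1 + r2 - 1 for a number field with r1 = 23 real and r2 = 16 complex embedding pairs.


By Dirichlet's unit theorem:
rank = r1 + r2 - 1
= 23 + 16 - 1
= 38

38


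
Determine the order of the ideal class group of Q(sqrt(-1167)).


K = Q(sqrt(-1167)). d mod 4 = 1, so D = disc(K) = d = -1167
h(K) equals the number of primitive reduced positive-definite forms (a, b, c) = a*x^2 + b*x*y + c*y^2 with b^2 - 4ac = D,
where reduced means |b| <= a <= c, with b >= 0 whenever |b| = a or a = c, and primitive means gcd(a, b, c) = 1.
Reduced forces 3a^2 <= |D| = 1167, so 1 <= a <= 19; b must have the parity of D, and c = (b^2 - D)/(4a) must be an integer >= a.
Enumerate a = 1..19, b in [-a, a]:
  a=1: (1, 1, 292)  [1]
  a=2: (2, -1, 146), (2, 1, 146)  [2]
  a=3: (3, 3, 98)  [1]
  a=4: (4, -1, 73), (4, 1, 73)  [2]
  a=5: none
  a=6: (6, -3, 49), (6, 3, 49)  [2]
  a=7: (7, -3, 42), (7, 3, 42)  [2]
  a=8: (8, -7, 38), (8, 7, 38)  [2]
  a=9..11: none
  a=12: (12, -9, 26), (12, 9, 26)  [2]
  a=13: (13, -9, 24), (13, 9, 24)  [2]
  a=14: (14, -11, 23), (14, -3, 21), (14, 3, 21), (14, 11, 23)  [4]
  a=15: none
  a=16: (16, -7, 19), (16, 7, 19)  [2]
  a=17..19: none
Total reduced forms: 1 + 2 + 1 + 2 + 2 + 2 + 2 + 2 + 2 + 4 + 2 = 22
h = 22

22


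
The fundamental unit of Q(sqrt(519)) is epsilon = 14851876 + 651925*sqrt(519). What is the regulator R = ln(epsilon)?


epsilon = 14851876 + 651925*sqrt(519)
= 2.9704e+07
R = ln(2.9704e+07)
= 17.2068

17.2068


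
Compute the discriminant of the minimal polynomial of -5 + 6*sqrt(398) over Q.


The element -5 + 6*sqrt(398) has minimal polynomial:
x^2 + 10*x - 14303
Discriminant = (10)^2 - 4*(-14303)
= 100 + 57212
= 57312

57312


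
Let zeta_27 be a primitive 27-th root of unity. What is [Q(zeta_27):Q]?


The degree equals Euler's totient phi(27).
27 = 3^3
phi(27) = 18

18


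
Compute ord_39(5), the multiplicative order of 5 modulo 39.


We want ord_39(5), the smallest k >= 1 with 5^k = 1 mod 39.
n = 39 = 3 * 13, phi(39) = 24; the order divides phi(n).
Divisors of 24: 1, 2, 3, 4, 6, 8, 12, 24
Repeated squaring mod 39: 5^1 = 5, 5^2 = 25, 5^4 = 1, 5^8 = 1, 5^16 = 1
Test divisors in increasing order:
  k=1: 5^1 = 5 mod 39
  k=2: 5^2 = 25 mod 39
  k=3: 5^3 = 25 * 5 = 8 mod 39
  k=4: 5^4 = 1 mod 39  <- first divisor giving 1
Order = 4

4


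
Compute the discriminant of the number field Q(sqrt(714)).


For K = Q(sqrt(d)) with d squarefree: disc(K) = d if d = 1 mod 4, and disc(K) = 4d if d = 2 or 3 mod 4.
Here d = 714, and d mod 4 = 2.
d = 2 mod 4, not 1 (O_K = Z[sqrt(d)]), so disc(K) = 4d = 4 * (714) = 2856

2856


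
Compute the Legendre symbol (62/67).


p = 67 is prime, so compute (62/67) with the reciprocity algorithm (Jacobi-symbol steps: pull out 2s via (2/n), flip via reciprocity, reduce):
  pull out 2: (2/67) = -1  (since 67 mod 8 = 3)
  reciprocity: (31/67) -> -(67/31)
  reduce: (5/31)
  reciprocity: (5/31) -> +(31/5)
  reduce: (1/5)
  (1/5) = 1
Product of signs = 1
(62/67) = 1

1


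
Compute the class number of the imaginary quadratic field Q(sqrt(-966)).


K = Q(sqrt(-966)). d mod 4 = 2, so D = disc(K) = 4d = -3864
h(K) equals the number of primitive reduced positive-definite forms (a, b, c) = a*x^2 + b*x*y + c*y^2 with b^2 - 4ac = D,
where reduced means |b| <= a <= c, with b >= 0 whenever |b| = a or a = c, and primitive means gcd(a, b, c) = 1.
Reduced forces 3a^2 <= |D| = 3864, so 1 <= a <= 35; b must have the parity of D, and c = (b^2 - D)/(4a) must be an integer >= a.
Enumerate a = 1..35, b in [-a, a]:
  a=1: (1, 0, 966)  [1]
  a=2: (2, 0, 483)  [1]
  a=3: (3, 0, 322)  [1]
  a=4: none
  a=5: (5, -4, 194), (5, 4, 194)  [2]
  a=6: (6, 0, 161)  [1]
  a=7: (7, 0, 138)  [1]
  a=8..9: none
  a=10: (10, -4, 97), (10, 4, 97)  [2]
  a=11..12: none
  a=13: (13, -6, 75), (13, 6, 75)  [2]
  a=14: (14, 0, 69)  [1]
  a=15: (15, -6, 65), (15, 6, 65)  [2]
  a=16..20: none
  a=21: (21, 0, 46)  [1]
  a=22: none
  a=23: (23, 0, 42)  [1]
  a=24: none
  a=25: (25, -6, 39), (25, 6, 39)  [2]
  a=26: (26, -20, 41), (26, 20, 41)  [2]
  a=27..28: none
  a=29: (29, -14, 35), (29, 14, 35)  [2]
  a=30: (30, -24, 37), (30, 24, 37)  [2]
  a=31..35: none
Total reduced forms: 1 + 1 + 1 + 2 + 1 + 1 + 2 + 2 + 1 + 2 + 1 + 1 + 2 + 2 + 2 + 2 = 24
h = 24

24


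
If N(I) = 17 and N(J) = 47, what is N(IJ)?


N(IJ) = N(I) * N(J)
= 17 * 47
= 799

799


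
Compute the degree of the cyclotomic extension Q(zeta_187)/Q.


The degree equals Euler's totient phi(187).
187 = 11 * 17
phi(187) = 160

160


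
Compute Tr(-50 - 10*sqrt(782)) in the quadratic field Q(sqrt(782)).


Tr(a + b*sqrt(d)) = (a + b*sqrt(d)) + (a - b*sqrt(d)) = 2a
= 2 * (-50)
= -100

-100


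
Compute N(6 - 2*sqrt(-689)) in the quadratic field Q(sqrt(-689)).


N(a + b*sqrt(d)) = a^2 - d*b^2
= (6)^2 - (-689)*(-2)^2
= 36 + 2756
= 2792

2792


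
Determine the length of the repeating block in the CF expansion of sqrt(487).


Run the CF algorithm for sqrt(487).
a_0 = floor(sqrt(487)) = 22; set m_0=0, q_0=1.
Recurrence: m' = q*a - m,  q' = (d - m'^2)/q,  a' = floor((a_0 + m')/q').
  step 1: m=22, q=3, a=14
  step 2: m=20, q=29, a=1
  step 3: m=9, q=14, a=2
  step 4: m=19, q=9, a=4
  step 5: m=17, q=22, a=1
  step 6: m=5, q=21, a=1
  step 7: m=16, q=11, a=3
  step 8: m=17, q=18, a=2
  step 9: m=19, q=7, a=5
  step 10: m=16, q=33, a=1
  step 11: m=17, q=6, a=6
  step 12: m=19, q=21, a=1
  step 13: m=2, q=23, a=1
  step 14: m=21, q=2, a=21
  step 15: m=21, q=23, a=1
  step 16: m=2, q=21, a=1
  step 17: m=19, q=6, a=6
  step 18: m=17, q=33, a=1
  step 19: m=16, q=7, a=5
  step 20: m=19, q=18, a=2
  step 21: m=17, q=11, a=3
  step 22: m=16, q=21, a=1
  step 23: m=5, q=22, a=1
  step 24: m=17, q=9, a=4
  step 25: m=19, q=14, a=2
  step 26: m=9, q=29, a=1
  step 27: m=20, q=3, a=14
  step 28: m=22, q=1, a=44
a_28 = 2*a_0 = 44, so the period closes here.
sqrt(487) = [22; 14, 1, 2, 4, 1, 1, 3, 2, 5, 1, 6, 1, 1, 21, 1, 1, 6, 1, 5, 2, 3, 1, 1, 4, 2, 1, 14, 44]
Period length = 28

28


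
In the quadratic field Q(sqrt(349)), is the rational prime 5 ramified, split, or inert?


K = Q(sqrt(349)). Since d mod 4 = 1, disc(K) = 349.
Check p | disc: 349 mod 5 = 4.
p does not divide disc. Compute Legendre symbol (d/p):
4^((5-1)/2) mod 5 = 1
(d/p) = 1, so p splits: (p) = P*P' with e=1, f=1, g=2.
Therefore p is split.

split


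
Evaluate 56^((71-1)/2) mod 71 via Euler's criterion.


p = 71 is prime and the exponent is (p-1)/2 = 35, so by Euler's criterion 56^35 = (56/71) = +1 or -1 mod 71.
Compute by square-and-multiply:
  35 = 32 + 2 + 1 (binary 100011)
  Repeated squaring mod 71: 56^1 = 56, 56^2 = 12, 56^4 = 2, 56^8 = 4, 56^16 = 16, 56^32 = 43
  56^35 = 56^32 * 56^2 * 56^1 = 43 * 12 * 56 mod 71
    43 * 12 = 516 = 19 mod 71
    19 * 56 = 1064 = 70 mod 71
  56^35 = 70 mod 71
Result 70 = p - 1 = -1 mod 71: 56 is a quadratic non-residue mod 71. As a residue in [0, p-1] the value is 70.
56^35 mod 71 = 70

70


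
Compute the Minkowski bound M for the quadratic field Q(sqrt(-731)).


d = -731, d mod 4 = 1, so disc(K) = d = -731; |disc(K)| = 731
Imaginary quadratic field, so n = 2, s = r2 = 1, r1 = 0
M = (n!/n^n) * (4/pi)^s * sqrt(|disc(K)|) = (2!/2^2) * (4/pi)^1 * sqrt(731)
= 0.5 * 1.273240 * 27.037012
= 17.2123

17.2123


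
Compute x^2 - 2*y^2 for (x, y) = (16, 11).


x^2 - d*y^2
= 16^2 - 2*11^2
= 256 - 242
= 14

14


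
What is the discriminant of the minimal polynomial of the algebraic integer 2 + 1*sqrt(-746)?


The element 2 + 1*sqrt(-746) has minimal polynomial:
x^2 - 4*x + 750
Discriminant = (-4)^2 - 4*(750)
= 16 - 3000
= -2984

-2984


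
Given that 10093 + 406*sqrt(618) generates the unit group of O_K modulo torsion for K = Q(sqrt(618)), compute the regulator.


epsilon = 10093 + 406*sqrt(618)
= 20186.0000
R = ln(20186.0000)
= 9.9127

9.9127


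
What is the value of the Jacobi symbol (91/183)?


Compute (91/183) via quadratic reciprocity:
  reciprocity: (91/183) -> -(183/91)
  reduce: (1/91)
  (1/91) = 1
Product of signs = -1

-1


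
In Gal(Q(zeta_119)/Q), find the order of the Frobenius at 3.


The Frobenius at p in Gal(Q(zeta_n)/Q) = (Z/nZ)* is the class of p, so its order is ord_119(3), the smallest k >= 1 with 3^k = 1 mod 119.
n = 119 = 7 * 17, phi(119) = 96; the order divides phi(n).
Divisors of 96: 1, 2, 3, 4, 6, 8, 12, 16, 24, 32, 48, 96
Repeated squaring mod 119: 3^1 = 3, 3^2 = 9, 3^4 = 81, 3^8 = 16, 3^16 = 18, 3^32 = 86, 3^64 = 18
Test divisors in increasing order:
  k=1: 3^1 = 3 mod 119
  k=2: 3^2 = 9 mod 119
  k=3: 3^3 = 9 * 3 = 27 mod 119
  k=4: 3^4 = 81 mod 119
  k=6: 3^6 = 81 * 9 = 15 mod 119
  k=8: 3^8 = 16 mod 119
  k=12: 3^12 = 16 * 81 = 106 mod 119
  k=16: 3^16 = 18 mod 119
  k=24: 3^24 = 18 * 16 = 50 mod 119
  k=32: 3^32 = 86 mod 119
  k=48: 3^48 = 86 * 18 = 1 mod 119  <- first divisor giving 1
Order = 48

48


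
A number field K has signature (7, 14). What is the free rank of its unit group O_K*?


By Dirichlet's unit theorem:
rank = r1 + r2 - 1
= 7 + 14 - 1
= 20

20


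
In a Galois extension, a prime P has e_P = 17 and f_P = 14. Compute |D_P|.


|D_P| = e * f
= 17 * 14
= 238

238


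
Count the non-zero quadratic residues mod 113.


For prime p, the number of non-zero quadratic residues is (p-1)/2.
= (113-1)/2
= 56

56


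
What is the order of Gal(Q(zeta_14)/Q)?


|Gal(Q(zeta_14)/Q)| = phi(14)
= 6

6


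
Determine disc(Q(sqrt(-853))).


For K = Q(sqrt(d)) with d squarefree: disc(K) = d if d = 1 mod 4, and disc(K) = 4d if d = 2 or 3 mod 4.
Here d = -853, and d mod 4 = 3.
d = 3 mod 4, not 1 (O_K = Z[sqrt(d)]), so disc(K) = 4d = 4 * (-853) = -3412

-3412


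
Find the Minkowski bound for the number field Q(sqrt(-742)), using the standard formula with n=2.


d = -742, d mod 4 = 2, so disc(K) = 4d = -2968; |disc(K)| = 2968
Imaginary quadratic field, so n = 2, s = r2 = 1, r1 = 0
M = (n!/n^n) * (4/pi)^s * sqrt(|disc(K)|) = (2!/2^2) * (4/pi)^1 * sqrt(2968)
= 0.5 * 1.273240 * 54.479354
= 34.6826

34.6826


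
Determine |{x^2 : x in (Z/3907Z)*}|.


For prime p, the number of non-zero quadratic residues is (p-1)/2.
= (3907-1)/2
= 1953

1953


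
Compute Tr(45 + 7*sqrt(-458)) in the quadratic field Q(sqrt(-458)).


Tr(a + b*sqrt(d)) = (a + b*sqrt(d)) + (a - b*sqrt(d)) = 2a
= 2 * (45)
= 90

90


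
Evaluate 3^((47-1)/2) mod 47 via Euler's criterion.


p = 47 is prime and the exponent is (p-1)/2 = 23, so by Euler's criterion 3^23 = (3/47) = +1 or -1 mod 47.
Compute by square-and-multiply:
  23 = 16 + 4 + 2 + 1 (binary 10111)
  Repeated squaring mod 47: 3^1 = 3, 3^2 = 9, 3^4 = 34, 3^8 = 28, 3^16 = 32
  3^23 = 3^16 * 3^4 * 3^2 * 3^1 = 32 * 34 * 9 * 3 mod 47
    32 * 34 = 1088 = 7 mod 47
    7 * 9 = 63 = 16 mod 47
    16 * 3 = 48 = 1 mod 47
  3^23 = 1 mod 47
Result 1: 3 is a quadratic residue mod 47.
3^23 mod 47 = 1

1


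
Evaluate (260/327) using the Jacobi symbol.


Compute (260/327) via quadratic reciprocity:
  pull out 2: (2/327) = +1  (since 327 mod 8 = 7)
  pull out 2: (2/327) = +1  (since 327 mod 8 = 7)
  reciprocity: (65/327) -> +(327/65)
  reduce: (2/65)
  pull out 2: (2/65) = +1  (since 65 mod 8 = 1)
  (1/65) = 1
Product of signs = 1

1


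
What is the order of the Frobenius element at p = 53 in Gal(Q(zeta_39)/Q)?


The Frobenius at p in Gal(Q(zeta_n)/Q) = (Z/nZ)* is the class of p, so its order is ord_39(53), the smallest k >= 1 with 53^k = 1 mod 39.
n = 39 = 3 * 13, phi(39) = 24; the order divides phi(n).
Divisors of 24: 1, 2, 3, 4, 6, 8, 12, 24
Repeated squaring mod 39: 53^1 = 14, 53^2 = 1, 53^4 = 1, 53^8 = 1, 53^16 = 1
Test divisors in increasing order:
  k=1: 53^1 = 14 mod 39
  k=2: 53^2 = 1 mod 39  <- first divisor giving 1
Order = 2

2


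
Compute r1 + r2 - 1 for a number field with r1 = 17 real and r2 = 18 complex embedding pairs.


By Dirichlet's unit theorem:
rank = r1 + r2 - 1
= 17 + 18 - 1
= 34

34


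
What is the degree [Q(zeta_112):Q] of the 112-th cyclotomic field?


The degree equals Euler's totient phi(112).
112 = 2^4 * 7
phi(112) = 48

48


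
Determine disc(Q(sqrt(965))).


For K = Q(sqrt(d)) with d squarefree: disc(K) = d if d = 1 mod 4, and disc(K) = 4d if d = 2 or 3 mod 4.
Here d = 965, and d mod 4 = 1.
d = 1 mod 4 (O_K = Z[(1+sqrt(d))/2]), so disc(K) = d = 965

965


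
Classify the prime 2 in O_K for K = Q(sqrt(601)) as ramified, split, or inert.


K = Q(sqrt(601)). Since d mod 4 = 1, disc(K) = 601.
Check p | disc: 601 mod 2 = 1.
p=2 does not divide disc (d is 1 mod 4). 2 splits iff d = 1 mod 8.
d mod 8 = 1, so (d/2) = 1.
(d/p) = 1, so p splits: (p) = P*P' with e=1, f=1, g=2.
Therefore p is split.

split


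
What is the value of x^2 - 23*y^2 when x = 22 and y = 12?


x^2 - d*y^2
= 22^2 - 23*12^2
= 484 - 3312
= -2828

-2828


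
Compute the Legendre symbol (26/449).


p = 449 is prime, so compute (26/449) with the reciprocity algorithm (Jacobi-symbol steps: pull out 2s via (2/n), flip via reciprocity, reduce):
  pull out 2: (2/449) = +1  (since 449 mod 8 = 1)
  reciprocity: (13/449) -> +(449/13)
  reduce: (7/13)
  reciprocity: (7/13) -> +(13/7)
  reduce: (6/7)
  pull out 2: (2/7) = +1  (since 7 mod 8 = 7)
  reciprocity: (3/7) -> -(7/3)
  reduce: (1/3)
  (1/3) = 1
Product of signs = -1
(26/449) = -1

-1


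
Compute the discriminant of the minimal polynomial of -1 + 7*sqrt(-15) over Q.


The element -1 + 7*sqrt(-15) has minimal polynomial:
x^2 + 2*x + 736
Discriminant = (2)^2 - 4*(736)
= 4 - 2944
= -2940

-2940


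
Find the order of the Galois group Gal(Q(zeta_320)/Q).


|Gal(Q(zeta_320)/Q)| = phi(320)
= 128

128


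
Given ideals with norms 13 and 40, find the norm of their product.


N(IJ) = N(I) * N(J)
= 13 * 40
= 520

520


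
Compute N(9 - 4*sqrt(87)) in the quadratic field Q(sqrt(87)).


N(a + b*sqrt(d)) = a^2 - d*b^2
= (9)^2 - (87)*(-4)^2
= 81 - 1392
= -1311

-1311


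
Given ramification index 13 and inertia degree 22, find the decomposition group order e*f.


|D_P| = e * f
= 13 * 22
= 286

286


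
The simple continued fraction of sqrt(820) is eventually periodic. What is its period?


Run the CF algorithm for sqrt(820).
a_0 = floor(sqrt(820)) = 28; set m_0=0, q_0=1.
Recurrence: m' = q*a - m,  q' = (d - m'^2)/q,  a' = floor((a_0 + m')/q').
  step 1: m=28, q=36, a=1
  step 2: m=8, q=21, a=1
  step 3: m=13, q=31, a=1
  step 4: m=18, q=16, a=2
  step 5: m=14, q=39, a=1
  step 6: m=25, q=5, a=10
  step 7: m=25, q=39, a=1
  step 8: m=14, q=16, a=2
  step 9: m=18, q=31, a=1
  step 10: m=13, q=21, a=1
  step 11: m=8, q=36, a=1
  step 12: m=28, q=1, a=56
a_12 = 2*a_0 = 56, so the period closes here.
sqrt(820) = [28; 1, 1, 1, 2, 1, 10, 1, 2, 1, 1, 1, 56]
Period length = 12

12


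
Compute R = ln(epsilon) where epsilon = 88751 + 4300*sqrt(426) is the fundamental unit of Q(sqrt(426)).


epsilon = 88751 + 4300*sqrt(426)
= 177502.0000
R = ln(177502.0000)
= 12.0867

12.0867


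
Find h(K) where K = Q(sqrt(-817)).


K = Q(sqrt(-817)). d mod 4 = 3, so D = disc(K) = 4d = -3268
h(K) equals the number of primitive reduced positive-definite forms (a, b, c) = a*x^2 + b*x*y + c*y^2 with b^2 - 4ac = D,
where reduced means |b| <= a <= c, with b >= 0 whenever |b| = a or a = c, and primitive means gcd(a, b, c) = 1.
Reduced forces 3a^2 <= |D| = 3268, so 1 <= a <= 33; b must have the parity of D, and c = (b^2 - D)/(4a) must be an integer >= a.
Enumerate a = 1..33, b in [-a, a]:
  a=1: (1, 0, 817)  [1]
  a=2: (2, 2, 409)  [1]
  a=3..6: none
  a=7: (7, -6, 118), (7, 6, 118)  [2]
  a=8..13: none
  a=14: (14, -6, 59), (14, 6, 59)  [2]
  a=15..16: none
  a=17: (17, -8, 49), (17, 8, 49)  [2]
  a=18: none
  a=19: (19, 0, 43)  [1]
  a=20..28: none
  a=29: (29, -26, 34), (29, 26, 34)  [2]
  a=30: none
  a=31: (31, 24, 31)  [1]
  a=32..33: none
Total reduced forms: 1 + 1 + 2 + 2 + 2 + 1 + 2 + 1 = 12
h = 12

12


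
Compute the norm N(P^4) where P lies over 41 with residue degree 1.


N(P^a) = p^(a*f)
= 41^(4*1)
= 41^4
= 2825761

2825761


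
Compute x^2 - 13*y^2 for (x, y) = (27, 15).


x^2 - d*y^2
= 27^2 - 13*15^2
= 729 - 2925
= -2196

-2196


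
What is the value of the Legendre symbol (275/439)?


p = 439 is prime, so compute (275/439) with the reciprocity algorithm (Jacobi-symbol steps: pull out 2s via (2/n), flip via reciprocity, reduce):
  reciprocity: (275/439) -> -(439/275)
  reduce: (164/275)
  pull out 2: (2/275) = -1  (since 275 mod 8 = 3)
  pull out 2: (2/275) = -1  (since 275 mod 8 = 3)
  reciprocity: (41/275) -> +(275/41)
  reduce: (29/41)
  reciprocity: (29/41) -> +(41/29)
  reduce: (12/29)
  pull out 2: (2/29) = -1  (since 29 mod 8 = 5)
  pull out 2: (2/29) = -1  (since 29 mod 8 = 5)
  reciprocity: (3/29) -> +(29/3)
  reduce: (2/3)
  pull out 2: (2/3) = -1  (since 3 mod 8 = 3)
  (1/3) = 1
Product of signs = 1
(275/439) = 1

1


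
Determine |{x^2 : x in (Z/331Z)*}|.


For prime p, the number of non-zero quadratic residues is (p-1)/2.
= (331-1)/2
= 165

165


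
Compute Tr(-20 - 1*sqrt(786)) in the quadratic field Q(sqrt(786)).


Tr(a + b*sqrt(d)) = (a + b*sqrt(d)) + (a - b*sqrt(d)) = 2a
= 2 * (-20)
= -40

-40


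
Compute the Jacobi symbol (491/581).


Compute (491/581) via quadratic reciprocity:
  reciprocity: (491/581) -> +(581/491)
  reduce: (90/491)
  pull out 2: (2/491) = -1  (since 491 mod 8 = 3)
  reciprocity: (45/491) -> +(491/45)
  reduce: (41/45)
  reciprocity: (41/45) -> +(45/41)
  reduce: (4/41)
  pull out 2: (2/41) = +1  (since 41 mod 8 = 1)
  pull out 2: (2/41) = +1  (since 41 mod 8 = 1)
  (1/41) = 1
Product of signs = -1

-1


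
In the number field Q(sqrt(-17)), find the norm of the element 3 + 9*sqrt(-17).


N(a + b*sqrt(d)) = a^2 - d*b^2
= (3)^2 - (-17)*(9)^2
= 9 + 1377
= 1386

1386


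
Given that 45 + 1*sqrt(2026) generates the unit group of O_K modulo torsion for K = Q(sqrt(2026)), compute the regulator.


epsilon = 45 + 1*sqrt(2026)
= 90.0111
R = ln(90.0111)
= 4.4999

4.4999


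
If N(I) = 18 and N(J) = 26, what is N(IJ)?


N(IJ) = N(I) * N(J)
= 18 * 26
= 468

468


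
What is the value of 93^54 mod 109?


p = 109 is prime and the exponent is (p-1)/2 = 54, so by Euler's criterion 93^54 = (93/109) = +1 or -1 mod 109.
Compute by square-and-multiply:
  54 = 32 + 16 + 4 + 2 (binary 110110)
  Repeated squaring mod 109: 93^1 = 93, 93^2 = 38, 93^4 = 27, 93^8 = 75, 93^16 = 66, 93^32 = 105
  93^54 = 93^32 * 93^16 * 93^4 * 93^2 = 105 * 66 * 27 * 38 mod 109
    105 * 66 = 6930 = 63 mod 109
    63 * 27 = 1701 = 66 mod 109
    66 * 38 = 2508 = 1 mod 109
  93^54 = 1 mod 109
Result 1: 93 is a quadratic residue mod 109.
93^54 mod 109 = 1

1


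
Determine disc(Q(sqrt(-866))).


For K = Q(sqrt(d)) with d squarefree: disc(K) = d if d = 1 mod 4, and disc(K) = 4d if d = 2 or 3 mod 4.
Here d = -866, and d mod 4 = 2.
d = 2 mod 4, not 1 (O_K = Z[sqrt(d)]), so disc(K) = 4d = 4 * (-866) = -3464

-3464


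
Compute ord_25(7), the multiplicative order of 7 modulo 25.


We want ord_25(7), the smallest k >= 1 with 7^k = 1 mod 25.
n = 25 = 5^2, phi(25) = 20; the order divides phi(n).
Divisors of 20: 1, 2, 4, 5, 10, 20
Repeated squaring mod 25: 7^1 = 7, 7^2 = 24, 7^4 = 1, 7^8 = 1, 7^16 = 1
Test divisors in increasing order:
  k=1: 7^1 = 7 mod 25
  k=2: 7^2 = 24 mod 25
  k=4: 7^4 = 1 mod 25  <- first divisor giving 1
Order = 4

4


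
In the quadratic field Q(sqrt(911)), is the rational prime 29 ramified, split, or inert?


K = Q(sqrt(911)). Since d mod 4 = 3, disc(K) = 3644.
Check p | disc: 3644 mod 29 = 19.
p does not divide disc. Compute Legendre symbol (d/p):
12^((29-1)/2) mod 29 = -1
(d/p) = -1, so p is inert: (p) stays prime with e=1, f=2, g=1.
Therefore p is inert.

inert


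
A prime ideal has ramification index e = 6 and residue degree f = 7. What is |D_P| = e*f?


|D_P| = e * f
= 6 * 7
= 42

42


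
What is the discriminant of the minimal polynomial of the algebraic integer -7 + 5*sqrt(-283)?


The element -7 + 5*sqrt(-283) has minimal polynomial:
x^2 + 14*x + 7124
Discriminant = (14)^2 - 4*(7124)
= 196 - 28496
= -28300

-28300


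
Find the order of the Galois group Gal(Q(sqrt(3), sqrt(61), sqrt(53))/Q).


The 3 square roots of distinct primes are multiplicatively independent over Q,
so [K:Q] = 2^3 and Gal(K/Q) is isomorphic to (Z/2Z)^3.
|Gal| = 2^3 = 8

8


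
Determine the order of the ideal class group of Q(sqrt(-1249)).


K = Q(sqrt(-1249)). d mod 4 = 3, so D = disc(K) = 4d = -4996
h(K) equals the number of primitive reduced positive-definite forms (a, b, c) = a*x^2 + b*x*y + c*y^2 with b^2 - 4ac = D,
where reduced means |b| <= a <= c, with b >= 0 whenever |b| = a or a = c, and primitive means gcd(a, b, c) = 1.
Reduced forces 3a^2 <= |D| = 4996, so 1 <= a <= 40; b must have the parity of D, and c = (b^2 - D)/(4a) must be an integer >= a.
Enumerate a = 1..40, b in [-a, a]:
  a=1: (1, 0, 1249)  [1]
  a=2: (2, 2, 625)  [1]
  a=3..4: none
  a=5: (5, -2, 250), (5, 2, 250)  [2]
  a=6: none
  a=7: (7, -4, 179), (7, 4, 179)  [2]
  a=8..9: none
  a=10: (10, -2, 125), (10, 2, 125)  [2]
  a=11: (11, -8, 115), (11, 8, 115)  [2]
  a=12: none
  a=13: (13, -10, 98), (13, 10, 98)  [2]
  a=14: (14, -10, 91), (14, 10, 91)  [2]
  a=15..16: none
  a=17: (17, -6, 74), (17, 6, 74)  [2]
  a=18: none
  a=19: (19, -18, 70), (19, 18, 70)  [2]
  a=20..21: none
  a=22: (22, -14, 59), (22, 14, 59)  [2]
  a=23: (23, -8, 55), (23, 8, 55)  [2]
  a=24: none
  a=25: (25, -2, 50), (25, 2, 50)  [2]
  a=26: (26, -10, 49), (26, 10, 49)  [2]
  a=27..33: none
  a=34: (34, -6, 37), (34, 6, 37)  [2]
  a=35: (35, -32, 43), (35, -18, 38), (35, 18, 38), (35, 32, 43)  [4]
  a=36..40: none
Total reduced forms: 1 + 1 + 2 + 2 + 2 + 2 + 2 + 2 + 2 + 2 + 2 + 2 + 2 + 2 + 2 + 4 = 32
h = 32

32


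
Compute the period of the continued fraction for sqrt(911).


Run the CF algorithm for sqrt(911).
a_0 = floor(sqrt(911)) = 30; set m_0=0, q_0=1.
Recurrence: m' = q*a - m,  q' = (d - m'^2)/q,  a' = floor((a_0 + m')/q').
  step 1: m=30, q=11, a=5
  step 2: m=25, q=26, a=2
  step 3: m=27, q=7, a=8
  step 4: m=29, q=10, a=5
  step 5: m=21, q=47, a=1
  step 6: m=26, q=5, a=11
  step 7: m=29, q=14, a=4
  step 8: m=27, q=13, a=4
  step 9: m=25, q=22, a=2
  step 10: m=19, q=25, a=1
  step 11: m=6, q=35, a=1
  step 12: m=29, q=2, a=29
  step 13: m=29, q=35, a=1
  step 14: m=6, q=25, a=1
  step 15: m=19, q=22, a=2
  step 16: m=25, q=13, a=4
  step 17: m=27, q=14, a=4
  step 18: m=29, q=5, a=11
  step 19: m=26, q=47, a=1
  step 20: m=21, q=10, a=5
  step 21: m=29, q=7, a=8
  step 22: m=27, q=26, a=2
  step 23: m=25, q=11, a=5
  step 24: m=30, q=1, a=60
a_24 = 2*a_0 = 60, so the period closes here.
sqrt(911) = [30; 5, 2, 8, 5, 1, 11, 4, 4, 2, 1, 1, 29, 1, 1, 2, 4, 4, 11, 1, 5, 8, 2, 5, 60]
Period length = 24

24


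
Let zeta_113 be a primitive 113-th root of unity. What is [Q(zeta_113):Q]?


The degree equals Euler's totient phi(113).
113 = 113
phi(113) = 112

112


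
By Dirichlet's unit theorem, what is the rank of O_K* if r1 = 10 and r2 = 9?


By Dirichlet's unit theorem:
rank = r1 + r2 - 1
= 10 + 9 - 1
= 18

18


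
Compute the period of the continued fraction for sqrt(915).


Run the CF algorithm for sqrt(915).
a_0 = floor(sqrt(915)) = 30; set m_0=0, q_0=1.
Recurrence: m' = q*a - m,  q' = (d - m'^2)/q,  a' = floor((a_0 + m')/q').
  step 1: m=30, q=15, a=4
  step 2: m=30, q=1, a=60
a_2 = 2*a_0 = 60, so the period closes here.
sqrt(915) = [30; 4, 60]
Period length = 2

2


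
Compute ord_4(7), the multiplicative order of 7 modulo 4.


We want ord_4(7), the smallest k >= 1 with 7^k = 1 mod 4.
n = 4 = 2^2, phi(4) = 2; the order divides phi(n).
Divisors of 2: 1, 2
Repeated squaring mod 4: 7^1 = 3, 7^2 = 1
Test divisors in increasing order:
  k=1: 7^1 = 3 mod 4
  k=2: 7^2 = 1 mod 4  <- first divisor giving 1
Order = 2

2


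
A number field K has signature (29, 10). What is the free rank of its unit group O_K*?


By Dirichlet's unit theorem:
rank = r1 + r2 - 1
= 29 + 10 - 1
= 38

38


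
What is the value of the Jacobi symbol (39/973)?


Compute (39/973) via quadratic reciprocity:
  reciprocity: (39/973) -> +(973/39)
  reduce: (37/39)
  reciprocity: (37/39) -> +(39/37)
  reduce: (2/37)
  pull out 2: (2/37) = -1  (since 37 mod 8 = 5)
  (1/37) = 1
Product of signs = -1

-1


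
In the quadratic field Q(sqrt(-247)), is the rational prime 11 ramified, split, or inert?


K = Q(sqrt(-247)). Since d mod 4 = 1, disc(K) = -247.
Check p | disc: -247 mod 11 = 6.
p does not divide disc. Compute Legendre symbol (d/p):
6^((11-1)/2) mod 11 = -1
(d/p) = -1, so p is inert: (p) stays prime with e=1, f=2, g=1.
Therefore p is inert.

inert


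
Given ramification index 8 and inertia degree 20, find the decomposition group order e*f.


|D_P| = e * f
= 8 * 20
= 160

160


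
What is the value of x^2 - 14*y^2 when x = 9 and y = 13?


x^2 - d*y^2
= 9^2 - 14*13^2
= 81 - 2366
= -2285

-2285


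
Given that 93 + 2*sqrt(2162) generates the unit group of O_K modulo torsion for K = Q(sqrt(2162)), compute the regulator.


epsilon = 93 + 2*sqrt(2162)
= 185.9946
R = ln(185.9946)
= 5.2257

5.2257


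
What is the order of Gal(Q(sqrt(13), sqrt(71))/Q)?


The 2 square roots of distinct primes are multiplicatively independent over Q,
so [K:Q] = 2^2 and Gal(K/Q) is isomorphic to (Z/2Z)^2.
|Gal| = 2^2 = 4

4


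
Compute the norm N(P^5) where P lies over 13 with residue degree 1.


N(P^a) = p^(a*f)
= 13^(5*1)
= 13^5
= 371293

371293


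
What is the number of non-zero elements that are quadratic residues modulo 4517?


For prime p, the number of non-zero quadratic residues is (p-1)/2.
= (4517-1)/2
= 2258

2258


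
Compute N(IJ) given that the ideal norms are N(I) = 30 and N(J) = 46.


N(IJ) = N(I) * N(J)
= 30 * 46
= 1380

1380


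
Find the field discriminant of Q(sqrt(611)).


For K = Q(sqrt(d)) with d squarefree: disc(K) = d if d = 1 mod 4, and disc(K) = 4d if d = 2 or 3 mod 4.
Here d = 611, and d mod 4 = 3.
d = 3 mod 4, not 1 (O_K = Z[sqrt(d)]), so disc(K) = 4d = 4 * (611) = 2444

2444


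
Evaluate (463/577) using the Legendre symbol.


p = 577 is prime, so compute (463/577) with the reciprocity algorithm (Jacobi-symbol steps: pull out 2s via (2/n), flip via reciprocity, reduce):
  reciprocity: (463/577) -> +(577/463)
  reduce: (114/463)
  pull out 2: (2/463) = +1  (since 463 mod 8 = 7)
  reciprocity: (57/463) -> +(463/57)
  reduce: (7/57)
  reciprocity: (7/57) -> +(57/7)
  reduce: (1/7)
  (1/7) = 1
Product of signs = 1
(463/577) = 1

1


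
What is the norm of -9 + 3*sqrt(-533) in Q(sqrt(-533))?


N(a + b*sqrt(d)) = a^2 - d*b^2
= (-9)^2 - (-533)*(3)^2
= 81 + 4797
= 4878

4878


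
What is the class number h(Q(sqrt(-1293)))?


K = Q(sqrt(-1293)). d mod 4 = 3, so D = disc(K) = 4d = -5172
h(K) equals the number of primitive reduced positive-definite forms (a, b, c) = a*x^2 + b*x*y + c*y^2 with b^2 - 4ac = D,
where reduced means |b| <= a <= c, with b >= 0 whenever |b| = a or a = c, and primitive means gcd(a, b, c) = 1.
Reduced forces 3a^2 <= |D| = 5172, so 1 <= a <= 41; b must have the parity of D, and c = (b^2 - D)/(4a) must be an integer >= a.
Enumerate a = 1..41, b in [-a, a]:
  a=1: (1, 0, 1293)  [1]
  a=2: (2, 2, 647)  [1]
  a=3: (3, 0, 431)  [1]
  a=4..5: none
  a=6: (6, 6, 217)  [1]
  a=7: (7, -6, 186), (7, 6, 186)  [2]
  a=8..10: none
  a=11: (11, -8, 119), (11, 8, 119)  [2]
  a=12..13: none
  a=14: (14, -6, 93), (14, 6, 93)  [2]
  a=15..16: none
  a=17: (17, -8, 77), (17, 8, 77)  [2]
  a=18..20: none
  a=21: (21, -6, 62), (21, 6, 62)  [2]
  a=22: (22, -14, 61), (22, 14, 61)  [2]
  a=23: (23, -16, 59), (23, 16, 59)  [2]
  a=24..30: none
  a=31: (31, -6, 42), (31, 6, 42)  [2]
  a=32: none
  a=33: (33, -30, 46), (33, 30, 46)  [2]
  a=34: (34, -26, 43), (34, 26, 43)  [2]
  a=35..41: none
Total reduced forms: 1 + 1 + 1 + 1 + 2 + 2 + 2 + 2 + 2 + 2 + 2 + 2 + 2 + 2 = 24
h = 24

24


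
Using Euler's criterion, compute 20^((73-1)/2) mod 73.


p = 73 is prime and the exponent is (p-1)/2 = 36, so by Euler's criterion 20^36 = (20/73) = +1 or -1 mod 73.
Compute by square-and-multiply:
  36 = 32 + 4 (binary 100100)
  Repeated squaring mod 73: 20^1 = 20, 20^2 = 35, 20^4 = 57, 20^8 = 37, 20^16 = 55, 20^32 = 32
  20^36 = 20^32 * 20^4 = 32 * 57 mod 73
    32 * 57 = 1824 = 72 mod 73
  20^36 = 72 mod 73
Result 72 = p - 1 = -1 mod 73: 20 is a quadratic non-residue mod 73. As a residue in [0, p-1] the value is 72.
20^36 mod 73 = 72

72


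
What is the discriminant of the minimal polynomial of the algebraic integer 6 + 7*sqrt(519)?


The element 6 + 7*sqrt(519) has minimal polynomial:
x^2 - 12*x - 25395
Discriminant = (-12)^2 - 4*(-25395)
= 144 + 101580
= 101724

101724


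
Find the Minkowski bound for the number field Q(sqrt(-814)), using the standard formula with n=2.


d = -814, d mod 4 = 2, so disc(K) = 4d = -3256; |disc(K)| = 3256
Imaginary quadratic field, so n = 2, s = r2 = 1, r1 = 0
M = (n!/n^n) * (4/pi)^s * sqrt(|disc(K)|) = (2!/2^2) * (4/pi)^1 * sqrt(3256)
= 0.5 * 1.273240 * 57.061370
= 36.3264

36.3264


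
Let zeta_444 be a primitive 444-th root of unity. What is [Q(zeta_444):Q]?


The degree equals Euler's totient phi(444).
444 = 2^2 * 3 * 37
phi(444) = 144

144


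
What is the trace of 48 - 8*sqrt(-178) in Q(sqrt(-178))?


Tr(a + b*sqrt(d)) = (a + b*sqrt(d)) + (a - b*sqrt(d)) = 2a
= 2 * (48)
= 96

96


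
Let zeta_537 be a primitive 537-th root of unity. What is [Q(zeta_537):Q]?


The degree equals Euler's totient phi(537).
537 = 3 * 179
phi(537) = 356

356


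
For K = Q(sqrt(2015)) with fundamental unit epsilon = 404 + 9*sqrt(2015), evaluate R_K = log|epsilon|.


epsilon = 404 + 9*sqrt(2015)
= 807.9988
R = ln(807.9988)
= 6.6946

6.6946


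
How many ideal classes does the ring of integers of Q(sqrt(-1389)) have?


K = Q(sqrt(-1389)). d mod 4 = 3, so D = disc(K) = 4d = -5556
h(K) equals the number of primitive reduced positive-definite forms (a, b, c) = a*x^2 + b*x*y + c*y^2 with b^2 - 4ac = D,
where reduced means |b| <= a <= c, with b >= 0 whenever |b| = a or a = c, and primitive means gcd(a, b, c) = 1.
Reduced forces 3a^2 <= |D| = 5556, so 1 <= a <= 43; b must have the parity of D, and c = (b^2 - D)/(4a) must be an integer >= a.
Enumerate a = 1..43, b in [-a, a]:
  a=1: (1, 0, 1389)  [1]
  a=2: (2, 2, 695)  [1]
  a=3: (3, 0, 463)  [1]
  a=4: none
  a=5: (5, -2, 278), (5, 2, 278)  [2]
  a=6: (6, 6, 233)  [1]
  a=7: (7, -4, 199), (7, 4, 199)  [2]
  a=8..9: none
  a=10: (10, -2, 139), (10, 2, 139)  [2]
  a=11..13: none
  a=14: (14, -10, 101), (14, 10, 101)  [2]
  a=15: (15, -12, 95), (15, 12, 95)  [2]
  a=16..18: none
  a=19: (19, -12, 75), (19, 12, 75)  [2]
  a=20: none
  a=21: (21, -18, 70), (21, 18, 70)  [2]
  a=22..24: none
  a=25: (25, -12, 57), (25, 12, 57)  [2]
  a=26..29: none
  a=30: (30, -18, 49), (30, 18, 49)  [2]
  a=31..34: none
  a=35: (35, -32, 47), (35, -18, 42), (35, 18, 42), (35, 32, 47)  [4]
  a=36..37: none
  a=38: (38, -26, 41), (38, 26, 41)  [2]
  a=39..43: none
Total reduced forms: 1 + 1 + 1 + 2 + 1 + 2 + 2 + 2 + 2 + 2 + 2 + 2 + 2 + 4 + 2 = 28
h = 28

28


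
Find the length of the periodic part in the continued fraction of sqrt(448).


Run the CF algorithm for sqrt(448).
a_0 = floor(sqrt(448)) = 21; set m_0=0, q_0=1.
Recurrence: m' = q*a - m,  q' = (d - m'^2)/q,  a' = floor((a_0 + m')/q').
  step 1: m=21, q=7, a=6
  step 2: m=21, q=1, a=42
a_2 = 2*a_0 = 42, so the period closes here.
sqrt(448) = [21; 6, 42]
Period length = 2

2


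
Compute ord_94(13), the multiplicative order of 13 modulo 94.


We want ord_94(13), the smallest k >= 1 with 13^k = 1 mod 94.
n = 94 = 2 * 47, phi(94) = 46; the order divides phi(n).
Divisors of 46: 1, 2, 23, 46
Repeated squaring mod 94: 13^1 = 13, 13^2 = 75, 13^4 = 79, 13^8 = 37, 13^16 = 53, 13^32 = 83
Test divisors in increasing order:
  k=1: 13^1 = 13 mod 94
  k=2: 13^2 = 75 mod 94
  k=23: 13^23 = 53 * 79 * 75 * 13 = 93 mod 94
  k=46: 13^46 = 83 * 37 * 79 * 75 = 1 mod 94  <- first divisor giving 1
Order = 46

46


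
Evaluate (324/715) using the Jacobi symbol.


Compute (324/715) via quadratic reciprocity:
  pull out 2: (2/715) = -1  (since 715 mod 8 = 3)
  pull out 2: (2/715) = -1  (since 715 mod 8 = 3)
  reciprocity: (81/715) -> +(715/81)
  reduce: (67/81)
  reciprocity: (67/81) -> +(81/67)
  reduce: (14/67)
  pull out 2: (2/67) = -1  (since 67 mod 8 = 3)
  reciprocity: (7/67) -> -(67/7)
  reduce: (4/7)
  pull out 2: (2/7) = +1  (since 7 mod 8 = 7)
  pull out 2: (2/7) = +1  (since 7 mod 8 = 7)
  (1/7) = 1
Product of signs = 1

1
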